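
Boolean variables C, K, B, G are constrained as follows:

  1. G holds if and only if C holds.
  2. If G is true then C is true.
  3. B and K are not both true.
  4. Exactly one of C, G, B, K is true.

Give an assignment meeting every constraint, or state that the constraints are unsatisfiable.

C = False; K = True; B = False; G = False

  (1) G=F, C=F — same ✓
  (2) G=F ⇒ C: vacuous ✓
  (3) B=F, K=T — not both ✓
  (4) {C, G, B, K}: 1 true — exactly one ✓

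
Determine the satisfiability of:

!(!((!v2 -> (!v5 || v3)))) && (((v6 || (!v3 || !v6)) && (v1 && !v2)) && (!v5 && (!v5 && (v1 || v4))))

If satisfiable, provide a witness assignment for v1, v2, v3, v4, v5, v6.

v1=T, v2=F, v3=F, v4=T, v5=F, v6=F

  !(!((!v2 -> (!v5 || v3)))) = True
    !((!v2 -> (!v5 || v3))) = False
      !v2 -> (!v5 || v3) = True
        !v2 = True
        !v5 || v3 = True
          !v5 = True
  ((v6 || (!v3 || !v6)) && (v1 && !v2)) && (!v5 && (!v5 && (v1 || v4))) = True
    (v6 || (!v3 || !v6)) && (v1 && !v2) = True
      v6 || (!v3 || !v6) = True
        !v3 || !v6 = True
          !v3 = True
          !v6 = True
      v1 && !v2 = True
        !v2 = True
    !v5 && (!v5 && (v1 || v4)) = True
      !v5 = True
      !v5 && (v1 || v4) = True
        !v5 = True
        v1 || v4 = True
Both conjuncts True, so the formula holds.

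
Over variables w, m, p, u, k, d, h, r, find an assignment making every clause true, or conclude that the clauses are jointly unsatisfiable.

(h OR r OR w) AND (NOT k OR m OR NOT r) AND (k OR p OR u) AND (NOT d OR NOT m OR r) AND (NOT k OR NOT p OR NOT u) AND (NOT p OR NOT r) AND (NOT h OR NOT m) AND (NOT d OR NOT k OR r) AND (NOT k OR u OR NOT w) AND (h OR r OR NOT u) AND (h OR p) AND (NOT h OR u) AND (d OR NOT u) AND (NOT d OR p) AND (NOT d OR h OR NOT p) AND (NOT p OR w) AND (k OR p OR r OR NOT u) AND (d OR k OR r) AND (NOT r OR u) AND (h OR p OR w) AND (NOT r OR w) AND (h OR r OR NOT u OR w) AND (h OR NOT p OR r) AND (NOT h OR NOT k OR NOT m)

w: True, m: False, p: True, u: True, k: False, d: True, h: True, r: False

Set w = True.
Try m = True:
  (NOT h OR NOT m) forces h = False.
  (h OR p) forces p = True.
  (NOT p OR NOT r) forces r = False.
  clause (h OR NOT p OR r) is falsified — backtrack.
So m = False.
Try p = False:
  (h OR p) forces h = True.
  (NOT h OR u) forces u = True.
  (d OR NOT u) forces d = True.
  clause (NOT d OR p) is falsified — backtrack.
So p = True.
  then (NOT p OR NOT r) forces r = False.
  then (h OR NOT p OR r) forces h = True.
  then (NOT h OR u) forces u = True.
  then (d OR NOT u) forces d = True.
  then (NOT k OR NOT p OR NOT u) forces k = False.
All clauses satisfied.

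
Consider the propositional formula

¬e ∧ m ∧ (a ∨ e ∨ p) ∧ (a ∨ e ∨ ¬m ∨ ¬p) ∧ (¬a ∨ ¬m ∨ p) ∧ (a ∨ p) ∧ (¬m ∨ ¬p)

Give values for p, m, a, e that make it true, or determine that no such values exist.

Case m = True:
  (¬e) forces e = False.
  (¬m ∨ ¬p) forces p = False.
  (a ∨ e ∨ p) forces a = True.
  Clause (¬a ∨ ¬m ∨ p) is falsified — contradiction.
Case m = False:
  Clause (m) is falsified — contradiction.
Both cases fail, so the formula is unsatisfiable.

Unsatisfiable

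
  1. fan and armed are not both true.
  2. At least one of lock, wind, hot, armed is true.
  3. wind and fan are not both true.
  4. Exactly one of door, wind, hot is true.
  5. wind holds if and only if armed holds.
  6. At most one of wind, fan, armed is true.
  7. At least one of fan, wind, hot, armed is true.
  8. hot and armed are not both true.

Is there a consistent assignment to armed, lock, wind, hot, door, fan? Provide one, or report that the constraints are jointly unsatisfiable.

armed=F; lock=F; wind=F; hot=T; door=F; fan=T

  (1) fan=T, armed=F — not both ✓
  (2) {lock, wind, hot, armed}: 1 true — at least one ✓
  (3) wind=F, fan=T — not both ✓
  (4) {door, wind, hot}: 1 true — exactly one ✓
  (5) wind=F, armed=F — same ✓
  (6) {wind, fan, armed}: 1 true — at most one ✓
  (7) {fan, wind, hot, armed}: 2 true — at least one ✓
  (8) hot=T, armed=F — not both ✓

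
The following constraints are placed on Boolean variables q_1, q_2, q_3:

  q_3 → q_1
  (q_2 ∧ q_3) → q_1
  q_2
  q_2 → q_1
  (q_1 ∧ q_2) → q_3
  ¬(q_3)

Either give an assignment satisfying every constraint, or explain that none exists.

Case q_2 = True:
  (¬q_3) forces q_3 = False.
  (¬q_1 ∨ ¬q_2 ∨ q_3) forces q_1 = False.
  Clause (q_1 ∨ ¬q_2) is falsified — contradiction.
Case q_2 = False:
  Clause (q_2) is falsified — contradiction.
Both cases fail, so the formula is unsatisfiable.

The formula is unsatisfiable.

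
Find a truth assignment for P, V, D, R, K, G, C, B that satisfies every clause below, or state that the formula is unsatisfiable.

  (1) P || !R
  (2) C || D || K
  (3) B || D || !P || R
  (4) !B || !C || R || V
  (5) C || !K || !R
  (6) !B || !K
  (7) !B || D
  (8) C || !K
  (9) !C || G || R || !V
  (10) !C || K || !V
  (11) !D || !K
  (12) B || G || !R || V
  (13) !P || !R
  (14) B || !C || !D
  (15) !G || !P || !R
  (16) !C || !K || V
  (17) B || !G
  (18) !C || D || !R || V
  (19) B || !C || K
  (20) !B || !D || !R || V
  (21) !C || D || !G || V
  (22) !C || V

Set P = True.
  then (!P || !R) forces R = False.
Set V = True.
Try D = False:
  (B || D || !P || R) forces B = True.
  clause (!B || D) is falsified — backtrack.
So D = True.
  then (!D || !K) forces K = False.
  then (!C || K || !V) forces C = False.
Set G = False.
Set B = True.
All clauses satisfied.

P: True, V: True, D: True, R: False, K: False, G: False, C: False, B: True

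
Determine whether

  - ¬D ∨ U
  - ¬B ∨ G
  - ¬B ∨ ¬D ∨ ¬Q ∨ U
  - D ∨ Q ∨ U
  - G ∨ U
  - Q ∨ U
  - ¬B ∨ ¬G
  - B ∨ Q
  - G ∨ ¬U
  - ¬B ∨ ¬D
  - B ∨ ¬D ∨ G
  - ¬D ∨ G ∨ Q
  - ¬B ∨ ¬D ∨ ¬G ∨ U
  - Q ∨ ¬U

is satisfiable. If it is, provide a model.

Set Q = True.
Set U = True.
  then (G ∨ ¬U) forces G = True.
  then (¬B ∨ ¬G) forces B = False.
Set D = False.
All clauses satisfied.

Q: True, U: True, D: False, B: False, G: True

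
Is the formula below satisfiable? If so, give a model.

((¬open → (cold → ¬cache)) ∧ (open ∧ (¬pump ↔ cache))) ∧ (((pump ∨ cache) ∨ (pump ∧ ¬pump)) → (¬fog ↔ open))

fog = False; cold = True; cache = False; pump = True; open = True

  (¬open → (cold → ¬cache)) ∧ (open ∧ (¬pump ↔ cache)) = True
    ¬open → (cold → ¬cache) = True
      ¬open = False
      cold → ¬cache = True
        ¬cache = True
    open ∧ (¬pump ↔ cache) = True
      ¬pump ↔ cache = True
        ¬pump = False
  ((pump ∨ cache) ∨ (pump ∧ ¬pump)) → (¬fog ↔ open) = True
    (pump ∨ cache) ∨ (pump ∧ ¬pump) = True
      pump ∨ cache = True
      pump ∧ ¬pump = False
        ¬pump = False
    ¬fog ↔ open = True
      ¬fog = True
Both conjuncts True, so the formula holds.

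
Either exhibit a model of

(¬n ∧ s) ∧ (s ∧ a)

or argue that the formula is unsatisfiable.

a = True; s = True; n = False

  ¬n ∧ s = True
    ¬n = True
  s ∧ a = True
Both conjuncts True, so the formula holds.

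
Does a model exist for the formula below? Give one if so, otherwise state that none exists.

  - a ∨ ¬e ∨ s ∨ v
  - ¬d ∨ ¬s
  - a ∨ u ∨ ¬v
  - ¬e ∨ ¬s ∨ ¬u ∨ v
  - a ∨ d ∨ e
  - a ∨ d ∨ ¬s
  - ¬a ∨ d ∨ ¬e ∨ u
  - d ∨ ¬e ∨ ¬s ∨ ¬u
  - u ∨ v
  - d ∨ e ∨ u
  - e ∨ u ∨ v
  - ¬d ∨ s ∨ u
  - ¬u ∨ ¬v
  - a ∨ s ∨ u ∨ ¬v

Set e = False.
Try v = True:
  (¬u ∨ ¬v) forces u = False.
  (a ∨ u ∨ ¬v) forces a = True.
  (d ∨ e ∨ u) forces d = True.
  (¬d ∨ ¬s) forces s = False.
  clause (¬d ∨ s ∨ u) is falsified — backtrack.
So v = False.
  then (u ∨ v) forces u = True.
Set s = False.
Set d = True.
Set a = False.
All clauses satisfied.

e = False, v = False, s = False, d = True, a = False, u = True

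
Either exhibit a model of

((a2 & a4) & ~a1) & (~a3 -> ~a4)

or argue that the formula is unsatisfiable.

a1=F; a2=T; a3=T; a4=T

  (a2 & a4) & ~a1 = True
    a2 & a4 = True
    ~a1 = True
  ~a3 -> ~a4 = True
    ~a3 = False
    ~a4 = False
Both conjuncts True, so the formula holds.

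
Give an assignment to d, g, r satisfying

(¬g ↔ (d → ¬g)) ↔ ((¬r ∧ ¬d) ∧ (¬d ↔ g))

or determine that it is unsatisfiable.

d=F; g=T; r=T

  (¬g ↔ (d → ¬g)) ↔ ((¬r ∧ ¬d) ∧ (¬d ↔ g)) = True
    ¬g ↔ (d → ¬g) = False
      ¬g = False
      d → ¬g = True
        ¬g = False
    (¬r ∧ ¬d) ∧ (¬d ↔ g) = False
      ¬r ∧ ¬d = False
        ¬r = False
        ¬d = True
      ¬d ↔ g = True
        ¬d = True
The formula evaluates to True.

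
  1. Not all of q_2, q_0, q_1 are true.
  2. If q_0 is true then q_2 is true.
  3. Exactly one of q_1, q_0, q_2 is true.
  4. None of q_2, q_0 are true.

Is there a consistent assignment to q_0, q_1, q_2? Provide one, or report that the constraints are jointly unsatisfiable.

q_0 = False; q_1 = True; q_2 = False

  (1) {q_2, q_0, q_1}: 1/3 true — not all ✓
  (2) q_0=F ⇒ q_2: vacuous ✓
  (3) {q_1, q_0, q_2}: 1 true — exactly one ✓
  (4) {q_2, q_0}: 0 true — none ✓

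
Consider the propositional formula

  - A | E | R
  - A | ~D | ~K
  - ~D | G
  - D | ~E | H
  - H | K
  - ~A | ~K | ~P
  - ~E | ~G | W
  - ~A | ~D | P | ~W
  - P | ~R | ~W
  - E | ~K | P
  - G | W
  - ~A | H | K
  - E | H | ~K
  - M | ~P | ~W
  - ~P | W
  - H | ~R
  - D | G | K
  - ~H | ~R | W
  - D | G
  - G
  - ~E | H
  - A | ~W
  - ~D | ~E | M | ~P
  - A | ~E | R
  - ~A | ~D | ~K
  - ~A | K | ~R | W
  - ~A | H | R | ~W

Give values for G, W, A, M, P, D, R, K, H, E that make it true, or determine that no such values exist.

G = True, W = True, A = True, M = True, P = True, D = False, R = True, K = False, H = True, E = False

Unit clause (G) forces G = True.
Set W = True.
  then (A | ~W) forces A = True.
Set M = True.
Set P = True.
  then (~A | ~K | ~P) forces K = False.
  then (~A | H | K) forces H = True.
Set D = False.
Set R = True.
Set E = False.
All clauses satisfied.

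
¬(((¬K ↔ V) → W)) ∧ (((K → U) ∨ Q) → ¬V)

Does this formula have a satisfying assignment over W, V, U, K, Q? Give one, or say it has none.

W=F, V=F, U=F, K=T, Q=T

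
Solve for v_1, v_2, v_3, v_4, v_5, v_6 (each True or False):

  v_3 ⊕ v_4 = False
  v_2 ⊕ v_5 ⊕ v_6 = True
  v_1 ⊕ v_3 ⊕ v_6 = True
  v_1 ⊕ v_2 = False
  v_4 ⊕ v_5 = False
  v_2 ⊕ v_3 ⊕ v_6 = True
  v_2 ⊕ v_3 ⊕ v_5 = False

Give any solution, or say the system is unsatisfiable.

v_1=F, v_2=F, v_3=F, v_4=F, v_5=F, v_6=T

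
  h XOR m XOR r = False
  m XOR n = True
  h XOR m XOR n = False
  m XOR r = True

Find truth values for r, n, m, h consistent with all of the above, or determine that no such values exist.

r = False; n = False; m = True; h = True

h XOR m XOR r = T XOR T XOR F = False ✓
m XOR n = T XOR F = True ✓
h XOR m XOR n = T XOR T XOR F = False ✓
m XOR r = T XOR F = True ✓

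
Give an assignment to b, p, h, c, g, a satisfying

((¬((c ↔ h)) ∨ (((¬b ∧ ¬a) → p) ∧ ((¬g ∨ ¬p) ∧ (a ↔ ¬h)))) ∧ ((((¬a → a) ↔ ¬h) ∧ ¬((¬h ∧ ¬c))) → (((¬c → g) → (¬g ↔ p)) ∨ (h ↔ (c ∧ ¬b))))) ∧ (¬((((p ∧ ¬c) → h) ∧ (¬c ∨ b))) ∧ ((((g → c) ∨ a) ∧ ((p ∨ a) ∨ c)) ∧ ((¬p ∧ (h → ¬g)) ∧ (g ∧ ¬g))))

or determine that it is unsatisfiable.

Case g = True: the conjunct ¬g is False.
Case g = False: the conjunct g is False.
Both cases fail — unsatisfiable.

UNSATISFIABLE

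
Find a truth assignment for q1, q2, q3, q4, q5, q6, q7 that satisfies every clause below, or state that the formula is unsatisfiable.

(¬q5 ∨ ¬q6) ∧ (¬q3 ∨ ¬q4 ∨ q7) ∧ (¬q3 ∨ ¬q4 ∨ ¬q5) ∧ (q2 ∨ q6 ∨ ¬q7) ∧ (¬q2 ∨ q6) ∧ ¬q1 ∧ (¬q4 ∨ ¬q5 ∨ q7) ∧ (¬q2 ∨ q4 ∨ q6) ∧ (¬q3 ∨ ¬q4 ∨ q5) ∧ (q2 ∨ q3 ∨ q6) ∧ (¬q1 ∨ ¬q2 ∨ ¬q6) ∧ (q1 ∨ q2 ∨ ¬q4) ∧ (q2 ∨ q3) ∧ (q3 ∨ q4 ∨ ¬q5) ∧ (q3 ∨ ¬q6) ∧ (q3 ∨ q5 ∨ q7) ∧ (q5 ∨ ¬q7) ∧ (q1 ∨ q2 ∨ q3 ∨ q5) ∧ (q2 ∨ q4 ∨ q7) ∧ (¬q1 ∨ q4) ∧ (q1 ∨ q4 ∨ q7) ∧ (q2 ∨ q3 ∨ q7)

Case q7 = True:
  (¬q1) forces q1 = False.
  (q5 ∨ ¬q7) forces q5 = True.
  (¬q5 ∨ ¬q6) forces q6 = False.
  (q2 ∨ q6 ∨ ¬q7) forces q2 = True.
  Clause (¬q2 ∨ q6) is falsified — contradiction.
Case q7 = False:
  (¬q1) forces q1 = False.
  (q1 ∨ q4 ∨ q7) forces q4 = True.
  (¬q3 ∨ ¬q4 ∨ q7) forces q3 = False.
  (¬q4 ∨ ¬q5 ∨ q7) forces q5 = False.
  Clause (q3 ∨ q5 ∨ q7) is falsified — contradiction.
Both cases fail, so the formula is unsatisfiable.

The formula is unsatisfiable.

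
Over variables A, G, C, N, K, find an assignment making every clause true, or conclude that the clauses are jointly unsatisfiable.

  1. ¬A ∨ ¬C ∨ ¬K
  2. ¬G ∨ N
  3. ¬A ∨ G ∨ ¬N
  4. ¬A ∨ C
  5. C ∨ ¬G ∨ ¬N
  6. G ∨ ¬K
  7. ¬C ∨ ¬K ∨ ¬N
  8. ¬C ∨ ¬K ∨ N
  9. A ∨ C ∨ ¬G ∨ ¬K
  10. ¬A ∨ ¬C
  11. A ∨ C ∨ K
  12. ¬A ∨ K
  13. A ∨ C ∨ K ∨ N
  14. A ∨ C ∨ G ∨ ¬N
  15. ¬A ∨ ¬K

A = False, G = False, C = True, N = False, K = False

Try A = True:
  (¬A ∨ C) forces C = True.
  clause (¬A ∨ ¬C) is falsified — backtrack.
So A = False.
Set G = False.
  then (G ∨ ¬K) forces K = False.
  then (A ∨ C ∨ K) forces C = True.
Set N = False.
All clauses satisfied.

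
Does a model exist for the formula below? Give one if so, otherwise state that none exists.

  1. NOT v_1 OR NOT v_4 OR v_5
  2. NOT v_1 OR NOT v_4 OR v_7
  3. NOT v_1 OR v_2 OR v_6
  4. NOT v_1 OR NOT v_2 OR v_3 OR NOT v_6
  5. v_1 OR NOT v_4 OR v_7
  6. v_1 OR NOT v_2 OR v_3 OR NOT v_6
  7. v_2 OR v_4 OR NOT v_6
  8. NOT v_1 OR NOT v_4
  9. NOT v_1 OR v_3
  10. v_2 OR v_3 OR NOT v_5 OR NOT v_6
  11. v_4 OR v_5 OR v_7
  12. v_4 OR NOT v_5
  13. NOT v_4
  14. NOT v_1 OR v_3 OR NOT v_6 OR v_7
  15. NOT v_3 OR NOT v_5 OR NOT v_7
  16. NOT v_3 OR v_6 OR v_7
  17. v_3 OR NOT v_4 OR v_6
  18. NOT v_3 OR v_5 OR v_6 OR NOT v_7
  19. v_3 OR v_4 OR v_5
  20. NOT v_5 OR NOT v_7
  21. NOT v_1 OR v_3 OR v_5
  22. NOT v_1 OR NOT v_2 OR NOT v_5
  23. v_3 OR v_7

v_1=T, v_2=T, v_3=T, v_4=F, v_5=F, v_6=T, v_7=T

Unit clause (NOT v_4) forces v_4 = False.
In (v_4 OR NOT v_5) only NOT v_5 is left, so v_5 = False.
In (v_3 OR v_4 OR v_5) only v_3 is left, so v_3 = True.
In (v_4 OR v_5 OR v_7) only v_7 is left, so v_7 = True.
In (NOT v_3 OR v_5 OR v_6 OR NOT v_7) only v_6 is left, so v_6 = True.
In (v_2 OR v_4 OR NOT v_6) only v_2 is left, so v_2 = True.
Set v_1 = True.
All clauses satisfied.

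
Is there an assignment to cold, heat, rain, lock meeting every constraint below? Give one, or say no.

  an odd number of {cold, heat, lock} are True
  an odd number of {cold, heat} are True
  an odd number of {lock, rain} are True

cold = False; heat = True; rain = True; lock = False

{cold, heat, lock}: 1 true → odd ✓
{cold, heat}: 1 true → odd ✓
{lock, rain}: 1 true → odd ✓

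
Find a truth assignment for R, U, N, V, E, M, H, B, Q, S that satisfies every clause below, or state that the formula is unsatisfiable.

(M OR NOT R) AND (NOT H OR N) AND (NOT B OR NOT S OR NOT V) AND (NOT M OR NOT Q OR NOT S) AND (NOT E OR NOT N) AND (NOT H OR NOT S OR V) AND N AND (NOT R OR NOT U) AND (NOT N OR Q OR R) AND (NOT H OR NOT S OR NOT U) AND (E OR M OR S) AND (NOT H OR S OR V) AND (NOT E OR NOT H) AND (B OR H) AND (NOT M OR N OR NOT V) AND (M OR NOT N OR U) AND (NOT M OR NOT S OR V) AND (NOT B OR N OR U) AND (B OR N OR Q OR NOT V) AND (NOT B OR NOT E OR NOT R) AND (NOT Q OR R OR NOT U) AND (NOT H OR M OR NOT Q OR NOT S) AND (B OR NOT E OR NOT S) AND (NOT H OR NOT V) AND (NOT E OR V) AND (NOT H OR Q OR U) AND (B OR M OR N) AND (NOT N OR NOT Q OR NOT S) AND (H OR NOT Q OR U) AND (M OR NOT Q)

R: True, U: False, N: True, V: False, E: False, M: True, H: False, B: True, Q: False, S: False

Unit clause (N) forces N = True.
In (NOT E OR NOT N) only NOT E is left, so E = False.
Set R = True.
  then (M OR NOT R) forces M = True.
  then (NOT R OR NOT U) forces U = False.
Set V = False.
  then (NOT M OR NOT S OR V) forces S = False.
  then (NOT H OR S OR V) forces H = False.
  then (B OR H) forces B = True.
  then (H OR NOT Q OR U) forces Q = False.
All clauses satisfied.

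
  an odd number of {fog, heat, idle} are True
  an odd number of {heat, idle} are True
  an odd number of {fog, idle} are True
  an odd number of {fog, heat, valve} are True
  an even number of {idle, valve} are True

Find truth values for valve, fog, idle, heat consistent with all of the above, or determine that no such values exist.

valve=T, fog=F, idle=T, heat=F

{fog, heat, idle}: 1 true → odd ✓
{heat, idle}: 1 true → odd ✓
{fog, idle}: 1 true → odd ✓
{fog, heat, valve}: 1 true → odd ✓
{idle, valve}: 2 true → even ✓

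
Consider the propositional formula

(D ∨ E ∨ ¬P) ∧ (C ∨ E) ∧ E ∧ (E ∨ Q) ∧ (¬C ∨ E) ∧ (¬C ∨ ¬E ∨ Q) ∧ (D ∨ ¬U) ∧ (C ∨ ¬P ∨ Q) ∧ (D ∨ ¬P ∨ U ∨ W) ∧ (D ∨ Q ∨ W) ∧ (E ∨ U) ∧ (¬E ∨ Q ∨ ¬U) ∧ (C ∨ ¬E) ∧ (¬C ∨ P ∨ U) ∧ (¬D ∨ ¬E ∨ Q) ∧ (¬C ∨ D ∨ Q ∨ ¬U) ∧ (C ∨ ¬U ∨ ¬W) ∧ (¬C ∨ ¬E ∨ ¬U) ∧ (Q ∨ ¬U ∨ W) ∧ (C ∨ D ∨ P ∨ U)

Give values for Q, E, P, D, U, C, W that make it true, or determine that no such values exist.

Q: True, E: True, P: True, D: True, U: False, C: True, W: True

Unit clause (E) forces E = True.
In (C ∨ ¬E) only C is left, so C = True.
In (¬C ∨ ¬E ∨ ¬U) only ¬U is left, so U = False.
In (¬C ∨ ¬E ∨ Q) only Q is left, so Q = True.
In (¬C ∨ P ∨ U) only P is left, so P = True.
Set D = True.
Set W = True.
All clauses satisfied.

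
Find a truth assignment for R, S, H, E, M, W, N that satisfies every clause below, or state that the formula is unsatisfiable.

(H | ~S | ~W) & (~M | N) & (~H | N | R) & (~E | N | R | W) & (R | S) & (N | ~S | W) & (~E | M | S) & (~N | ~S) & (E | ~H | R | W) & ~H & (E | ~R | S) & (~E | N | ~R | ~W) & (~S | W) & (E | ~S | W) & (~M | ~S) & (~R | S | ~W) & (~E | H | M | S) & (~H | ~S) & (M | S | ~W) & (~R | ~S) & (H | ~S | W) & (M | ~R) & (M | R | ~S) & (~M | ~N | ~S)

Unit clause (~H) forces H = False.
Try R = False:
  (R | S) forces S = True.
  (H | ~S | ~W) forces W = False.
  clause (~S | W) is falsified — backtrack.
So R = True.
  then (~R | ~S) forces S = False.
  then (M | ~R) forces M = True.
  then (~M | N) forces N = True.
  then (E | ~R | S) forces E = True.
  then (~R | S | ~W) forces W = False.
All clauses satisfied.

R = True, S = False, H = False, E = True, M = True, W = False, N = True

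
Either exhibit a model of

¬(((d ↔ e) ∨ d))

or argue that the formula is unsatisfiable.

d = False; e = True

  ¬(((d ↔ e) ∨ d)) = True
    (d ↔ e) ∨ d = False
      d ↔ e = False
The formula evaluates to True.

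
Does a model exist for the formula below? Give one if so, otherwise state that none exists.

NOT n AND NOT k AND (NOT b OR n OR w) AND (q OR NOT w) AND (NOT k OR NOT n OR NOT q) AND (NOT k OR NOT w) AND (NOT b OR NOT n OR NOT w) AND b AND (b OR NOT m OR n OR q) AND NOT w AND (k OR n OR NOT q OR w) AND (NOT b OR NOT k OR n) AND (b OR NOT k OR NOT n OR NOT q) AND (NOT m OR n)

Case b = True:
  (NOT n) forces n = False.
  (NOT k) forces k = False.
  (NOT b OR n OR w) forces w = True.
  Clause (NOT w) is falsified — contradiction.
Case b = False:
  Clause (b) is falsified — contradiction.
Both cases fail, so the formula is unsatisfiable.

The formula is unsatisfiable.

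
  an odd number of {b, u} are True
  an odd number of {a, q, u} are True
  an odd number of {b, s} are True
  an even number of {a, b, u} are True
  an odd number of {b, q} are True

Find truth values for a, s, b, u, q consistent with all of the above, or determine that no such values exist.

a=T, s=T, b=F, u=T, q=T

{b, u}: 1 true → odd ✓
{a, q, u}: 3 true → odd ✓
{b, s}: 1 true → odd ✓
{a, b, u}: 2 true → even ✓
{b, q}: 1 true → odd ✓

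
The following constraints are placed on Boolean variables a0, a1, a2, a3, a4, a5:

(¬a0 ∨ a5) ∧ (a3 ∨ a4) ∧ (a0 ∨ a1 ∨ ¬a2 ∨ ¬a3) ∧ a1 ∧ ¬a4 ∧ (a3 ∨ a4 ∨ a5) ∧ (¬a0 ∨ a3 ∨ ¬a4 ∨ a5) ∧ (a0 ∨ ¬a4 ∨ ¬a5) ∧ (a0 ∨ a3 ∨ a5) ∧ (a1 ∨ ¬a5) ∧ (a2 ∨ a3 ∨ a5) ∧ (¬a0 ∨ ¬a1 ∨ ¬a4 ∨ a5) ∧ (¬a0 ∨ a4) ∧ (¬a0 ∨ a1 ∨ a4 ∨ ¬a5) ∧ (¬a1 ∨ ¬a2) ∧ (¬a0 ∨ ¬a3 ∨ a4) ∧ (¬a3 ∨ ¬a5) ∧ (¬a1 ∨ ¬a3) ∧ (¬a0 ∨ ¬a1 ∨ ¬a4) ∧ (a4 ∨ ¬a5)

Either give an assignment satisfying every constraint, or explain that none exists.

No satisfying assignment exists.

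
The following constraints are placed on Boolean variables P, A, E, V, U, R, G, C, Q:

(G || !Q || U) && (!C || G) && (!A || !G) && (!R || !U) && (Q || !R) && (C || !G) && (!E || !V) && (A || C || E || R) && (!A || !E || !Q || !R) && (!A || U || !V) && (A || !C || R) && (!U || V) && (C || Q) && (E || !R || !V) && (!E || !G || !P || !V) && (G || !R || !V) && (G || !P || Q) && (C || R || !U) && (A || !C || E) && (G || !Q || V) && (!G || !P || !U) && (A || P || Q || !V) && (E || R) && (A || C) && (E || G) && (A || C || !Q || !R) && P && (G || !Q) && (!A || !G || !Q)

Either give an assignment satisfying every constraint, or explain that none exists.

Unit clause (P) forces P = True.
Try A = True:
  (!A || !G) forces G = False.
  (!C || G) forces C = False.
  (C || Q) forces Q = True.
  clause (G || !Q) is falsified — backtrack.
So A = False.
  then (A || C) forces C = True.
  then (!C || G) forces G = True.
  then (A || !C || R) forces R = True.
  then (A || !C || E) forces E = True.
  then (!G || !P || !U) forces U = False.
  then (Q || !R) forces Q = True.
  then (!E || !V) forces V = False.
All clauses satisfied.

P=T; A=F; E=T; V=F; U=F; R=T; G=T; C=T; Q=T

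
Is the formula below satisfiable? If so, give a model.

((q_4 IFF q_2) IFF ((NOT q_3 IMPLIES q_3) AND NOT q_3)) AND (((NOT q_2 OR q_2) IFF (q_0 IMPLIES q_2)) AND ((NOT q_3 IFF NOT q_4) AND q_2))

q_0: True, q_2: True, q_3: False, q_4: False

  (q_4 IFF q_2) IFF ((NOT q_3 IMPLIES q_3) AND NOT q_3) = True
    q_4 IFF q_2 = False
    (NOT q_3 IMPLIES q_3) AND NOT q_3 = False
      NOT q_3 IMPLIES q_3 = False
        NOT q_3 = True
      NOT q_3 = True
  ((NOT q_2 OR q_2) IFF (q_0 IMPLIES q_2)) AND ((NOT q_3 IFF NOT q_4) AND q_2) = True
    (NOT q_2 OR q_2) IFF (q_0 IMPLIES q_2) = True
      NOT q_2 OR q_2 = True
        NOT q_2 = False
      q_0 IMPLIES q_2 = True
    (NOT q_3 IFF NOT q_4) AND q_2 = True
      NOT q_3 IFF NOT q_4 = True
        NOT q_3 = True
        NOT q_4 = True
Both conjuncts True, so the formula holds.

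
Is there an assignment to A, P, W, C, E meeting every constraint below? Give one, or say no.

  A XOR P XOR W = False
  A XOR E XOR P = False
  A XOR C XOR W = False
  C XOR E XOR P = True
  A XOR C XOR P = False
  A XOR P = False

Unsatisfiable — no assignment works.

Adding constraints 1, 2, 3, 4, 6 mod 2: every variable appears an even number of times on the left, so the left side is 0.
But the right sides sum to 1 (mod 2). 0 ≠ 1 — the system is inconsistent.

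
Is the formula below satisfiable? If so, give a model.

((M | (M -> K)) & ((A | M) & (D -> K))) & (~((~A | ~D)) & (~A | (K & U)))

A = True; M = True; K = True; D = True; U = True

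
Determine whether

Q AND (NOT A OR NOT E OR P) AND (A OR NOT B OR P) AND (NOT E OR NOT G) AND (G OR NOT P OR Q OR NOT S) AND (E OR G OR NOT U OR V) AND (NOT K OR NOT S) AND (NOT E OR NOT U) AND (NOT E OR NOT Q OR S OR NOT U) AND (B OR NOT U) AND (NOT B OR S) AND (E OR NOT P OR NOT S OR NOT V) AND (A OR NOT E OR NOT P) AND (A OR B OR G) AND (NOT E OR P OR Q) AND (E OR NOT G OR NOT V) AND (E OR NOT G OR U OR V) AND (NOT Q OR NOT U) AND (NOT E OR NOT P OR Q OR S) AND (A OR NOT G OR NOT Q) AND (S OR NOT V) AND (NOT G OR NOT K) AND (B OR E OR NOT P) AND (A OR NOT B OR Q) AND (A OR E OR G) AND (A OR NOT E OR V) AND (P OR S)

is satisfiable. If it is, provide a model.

A=T, U=F, B=F, S=F, K=T, Q=T, E=T, P=T, V=F, G=F

Unit clause (Q) forces Q = True.
In (NOT Q OR NOT U) only NOT U is left, so U = False.
Set A = True.
Set B = False.
Set S = False.
  then (S OR NOT V) forces V = False.
  then (P OR S) forces P = True.
  then (B OR E OR NOT P) forces E = True.
  then (NOT E OR NOT G) forces G = False.
Set K = True.
All clauses satisfied.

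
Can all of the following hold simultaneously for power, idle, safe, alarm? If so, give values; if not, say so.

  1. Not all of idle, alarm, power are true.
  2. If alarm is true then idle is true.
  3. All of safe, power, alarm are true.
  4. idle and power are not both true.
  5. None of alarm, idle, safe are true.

Case safe = True:
  Constraint (5) is violated (safe=T) — contradiction.
Case safe = False:
  Constraint (3) is violated (safe=F) — contradiction.
Both cases fail — unsatisfiable.

Unsatisfiable — no assignment works.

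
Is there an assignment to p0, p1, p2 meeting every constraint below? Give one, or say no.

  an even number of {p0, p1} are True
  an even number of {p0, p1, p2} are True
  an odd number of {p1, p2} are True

p0=T, p1=T, p2=F

{p0, p1}: 2 true → even ✓
{p0, p1, p2}: 2 true → even ✓
{p1, p2}: 1 true → odd ✓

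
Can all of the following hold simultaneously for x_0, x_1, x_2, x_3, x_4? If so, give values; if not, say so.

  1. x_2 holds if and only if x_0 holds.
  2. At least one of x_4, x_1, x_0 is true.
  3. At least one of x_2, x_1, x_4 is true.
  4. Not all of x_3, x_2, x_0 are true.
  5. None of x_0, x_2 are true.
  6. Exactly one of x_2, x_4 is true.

x_0 = False; x_1 = True; x_2 = False; x_3 = False; x_4 = True

  (1) x_2=F, x_0=F — same ✓
  (2) {x_4, x_1, x_0}: 2 true — at least one ✓
  (3) {x_2, x_1, x_4}: 2 true — at least one ✓
  (4) {x_3, x_2, x_0}: 0/3 true — not all ✓
  (5) {x_0, x_2}: 0 true — none ✓
  (6) {x_2, x_4}: 1 true — exactly one ✓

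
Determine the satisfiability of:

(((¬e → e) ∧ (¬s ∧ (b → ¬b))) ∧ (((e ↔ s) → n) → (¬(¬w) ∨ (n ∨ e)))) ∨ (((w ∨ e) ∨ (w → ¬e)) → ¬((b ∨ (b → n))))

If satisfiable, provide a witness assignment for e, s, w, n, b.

e=T, s=F, w=F, n=F, b=F

  (((¬e → e) ∧ (¬s ∧ (b → ¬b))) ∧ (((e ↔ s) → n) → (¬(¬w) ∨ (n ∨ e)))) ∨ (((w ∨ e) ∨ (w → ¬e)) → ¬((b ∨ (b → n)))) = True
    ((¬e → e) ∧ (¬s ∧ (b → ¬b))) ∧ (((e ↔ s) → n) → (¬(¬w) ∨ (n ∨ e))) = True
      (¬e → e) ∧ (¬s ∧ (b → ¬b)) = True
        ¬e → e = True
          ¬e = False
        ¬s ∧ (b → ¬b) = True
          ¬s = True
          b → ¬b = True
            ¬b = True
      ((e ↔ s) → n) → (¬(¬w) ∨ (n ∨ e)) = True
        (e ↔ s) → n = True
          e ↔ s = False
        ¬(¬w) ∨ (n ∨ e) = True
          ¬(¬w) = False
            ¬w = True
          n ∨ e = True
    ((w ∨ e) ∨ (w → ¬e)) → ¬((b ∨ (b → n))) = False
      (w ∨ e) ∨ (w → ¬e) = True
        w ∨ e = True
        w → ¬e = True
          ¬e = False
      ¬((b ∨ (b → n))) = False
        b ∨ (b → n) = True
          b → n = True
The formula evaluates to True.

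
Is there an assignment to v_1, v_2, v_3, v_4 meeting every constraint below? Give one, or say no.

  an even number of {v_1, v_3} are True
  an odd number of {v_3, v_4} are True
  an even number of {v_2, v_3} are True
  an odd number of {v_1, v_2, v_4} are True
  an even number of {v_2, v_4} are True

Unsatisfiable — no assignment works.

Adding constraints 2, 3, 5 mod 2: every variable appears an even number of times on the left, so the left side is 0.
But the right sides sum to 1 (mod 2). 0 ≠ 1 — the system is inconsistent.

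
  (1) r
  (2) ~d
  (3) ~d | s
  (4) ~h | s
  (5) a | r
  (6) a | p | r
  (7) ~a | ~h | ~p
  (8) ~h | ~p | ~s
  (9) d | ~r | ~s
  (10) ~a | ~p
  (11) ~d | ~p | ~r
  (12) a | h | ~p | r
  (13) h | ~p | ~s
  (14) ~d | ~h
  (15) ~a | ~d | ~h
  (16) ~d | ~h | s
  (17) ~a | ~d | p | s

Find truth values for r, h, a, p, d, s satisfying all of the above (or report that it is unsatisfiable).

r: True, h: False, a: False, p: False, d: False, s: False

Unit clause (r) forces r = True.
Unit clause (~d) forces d = False.
In (d | ~r | ~s) only ~s is left, so s = False.
In (~h | s) only ~h is left, so h = False.
Set a = False.
Set p = False.
All clauses satisfied.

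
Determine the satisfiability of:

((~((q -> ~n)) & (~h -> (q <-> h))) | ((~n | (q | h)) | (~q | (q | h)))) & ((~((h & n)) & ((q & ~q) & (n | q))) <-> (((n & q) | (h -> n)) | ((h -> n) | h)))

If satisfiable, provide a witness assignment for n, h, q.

The conjunct (~((h & n)) & ((q & ~q) & (n | q))) <-> (((n & q) | (h -> n)) | ((h -> n) | h)) is unsatisfiable on its own:
  n=F, h=F, q=F: evaluates to False.
  n=F, h=F, q=T: evaluates to False.
  n=F, h=T, q=F: evaluates to False.
  n=F, h=T, q=T: evaluates to False.
  n=T, h=F, q=F: evaluates to False.
  n=T, h=F, q=T: evaluates to False.
  n=T, h=T, q=F: evaluates to False.
  n=T, h=T, q=T: evaluates to False.
So the whole conjunction is unsatisfiable.

The formula is unsatisfiable.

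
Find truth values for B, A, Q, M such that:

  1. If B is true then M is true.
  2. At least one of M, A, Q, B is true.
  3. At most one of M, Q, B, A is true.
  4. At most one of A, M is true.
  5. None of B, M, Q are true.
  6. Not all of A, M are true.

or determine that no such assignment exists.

B=F, A=T, Q=F, M=F

  (1) B=F ⇒ M: vacuous ✓
  (2) {M, A, Q, B}: 1 true — at least one ✓
  (3) {M, Q, B, A}: 1 true — at most one ✓
  (4) {A, M}: 1 true — at most one ✓
  (5) {B, M, Q}: 0 true — none ✓
  (6) {A, M}: 1/2 true — not all ✓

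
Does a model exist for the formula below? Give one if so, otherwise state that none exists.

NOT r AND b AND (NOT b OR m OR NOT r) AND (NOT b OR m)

b: True; m: True; r: False

Unit clause (NOT r) forces r = False.
Unit clause (b) forces b = True.
In (NOT b OR m) only m is left, so m = True.
Check each clause:
  (NOT r): NOT r holds.
  (b): b holds.
  (NOT b OR m OR NOT r): m holds.
  (NOT b OR m): m holds.
All clauses satisfied.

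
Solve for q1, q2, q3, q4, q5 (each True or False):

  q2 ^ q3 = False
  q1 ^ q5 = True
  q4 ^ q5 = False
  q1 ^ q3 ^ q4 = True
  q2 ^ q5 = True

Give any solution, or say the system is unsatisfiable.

q1=F, q2=F, q3=F, q4=T, q5=T

q2 ^ q3 = F ^ F = False ✓
q1 ^ q5 = F ^ T = True ✓
q4 ^ q5 = T ^ T = False ✓
q1 ^ q3 ^ q4 = F ^ F ^ T = True ✓
q2 ^ q5 = F ^ T = True ✓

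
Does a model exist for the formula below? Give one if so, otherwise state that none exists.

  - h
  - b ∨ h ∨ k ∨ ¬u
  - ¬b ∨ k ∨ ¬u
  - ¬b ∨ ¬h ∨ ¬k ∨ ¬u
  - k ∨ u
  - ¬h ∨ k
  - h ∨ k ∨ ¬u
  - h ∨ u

h: True, k: True, b: True, u: False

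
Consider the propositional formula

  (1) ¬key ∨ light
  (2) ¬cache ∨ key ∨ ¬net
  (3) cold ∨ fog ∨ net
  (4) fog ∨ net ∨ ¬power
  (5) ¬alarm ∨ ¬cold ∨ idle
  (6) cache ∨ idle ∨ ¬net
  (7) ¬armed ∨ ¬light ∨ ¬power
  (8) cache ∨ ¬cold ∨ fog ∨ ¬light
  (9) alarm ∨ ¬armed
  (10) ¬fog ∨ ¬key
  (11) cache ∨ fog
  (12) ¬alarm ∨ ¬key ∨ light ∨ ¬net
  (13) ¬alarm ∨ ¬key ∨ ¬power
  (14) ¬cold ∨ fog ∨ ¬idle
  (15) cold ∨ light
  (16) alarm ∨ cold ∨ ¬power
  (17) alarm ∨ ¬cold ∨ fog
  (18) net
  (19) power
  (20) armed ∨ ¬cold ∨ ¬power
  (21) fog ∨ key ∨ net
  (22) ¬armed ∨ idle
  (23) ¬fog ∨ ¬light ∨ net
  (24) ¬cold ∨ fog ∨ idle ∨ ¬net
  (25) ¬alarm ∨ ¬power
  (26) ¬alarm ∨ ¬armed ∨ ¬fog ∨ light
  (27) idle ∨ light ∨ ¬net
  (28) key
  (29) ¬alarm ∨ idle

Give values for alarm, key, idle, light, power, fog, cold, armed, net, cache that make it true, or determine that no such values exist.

Case power = True:
  (net) forces net = True.
  (¬alarm ∨ ¬power) forces alarm = False.
  (alarm ∨ ¬armed) forces armed = False.
  (alarm ∨ cold ∨ ¬power) forces cold = True.
  Clause (armed ∨ ¬cold ∨ ¬power) is falsified — contradiction.
Case power = False:
  Clause (power) is falsified — contradiction.
Both cases fail, so the formula is unsatisfiable.

UNSATISFIABLE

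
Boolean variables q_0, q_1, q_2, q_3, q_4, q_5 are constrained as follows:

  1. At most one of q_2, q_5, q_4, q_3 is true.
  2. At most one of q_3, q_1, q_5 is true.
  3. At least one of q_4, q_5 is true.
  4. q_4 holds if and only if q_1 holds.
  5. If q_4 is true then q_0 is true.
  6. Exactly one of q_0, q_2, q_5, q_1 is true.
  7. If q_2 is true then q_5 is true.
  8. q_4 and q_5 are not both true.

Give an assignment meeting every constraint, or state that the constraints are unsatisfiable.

q_0=F; q_1=F; q_2=F; q_3=F; q_4=F; q_5=T

  (1) {q_2, q_5, q_4, q_3}: 1 true — at most one ✓
  (2) {q_3, q_1, q_5}: 1 true — at most one ✓
  (3) {q_4, q_5}: 1 true — at least one ✓
  (4) q_4=F, q_1=F — same ✓
  (5) q_4=F ⇒ q_0: vacuous ✓
  (6) {q_0, q_2, q_5, q_1}: 1 true — exactly one ✓
  (7) q_2=F ⇒ q_5: vacuous ✓
  (8) q_4=F, q_5=T — not both ✓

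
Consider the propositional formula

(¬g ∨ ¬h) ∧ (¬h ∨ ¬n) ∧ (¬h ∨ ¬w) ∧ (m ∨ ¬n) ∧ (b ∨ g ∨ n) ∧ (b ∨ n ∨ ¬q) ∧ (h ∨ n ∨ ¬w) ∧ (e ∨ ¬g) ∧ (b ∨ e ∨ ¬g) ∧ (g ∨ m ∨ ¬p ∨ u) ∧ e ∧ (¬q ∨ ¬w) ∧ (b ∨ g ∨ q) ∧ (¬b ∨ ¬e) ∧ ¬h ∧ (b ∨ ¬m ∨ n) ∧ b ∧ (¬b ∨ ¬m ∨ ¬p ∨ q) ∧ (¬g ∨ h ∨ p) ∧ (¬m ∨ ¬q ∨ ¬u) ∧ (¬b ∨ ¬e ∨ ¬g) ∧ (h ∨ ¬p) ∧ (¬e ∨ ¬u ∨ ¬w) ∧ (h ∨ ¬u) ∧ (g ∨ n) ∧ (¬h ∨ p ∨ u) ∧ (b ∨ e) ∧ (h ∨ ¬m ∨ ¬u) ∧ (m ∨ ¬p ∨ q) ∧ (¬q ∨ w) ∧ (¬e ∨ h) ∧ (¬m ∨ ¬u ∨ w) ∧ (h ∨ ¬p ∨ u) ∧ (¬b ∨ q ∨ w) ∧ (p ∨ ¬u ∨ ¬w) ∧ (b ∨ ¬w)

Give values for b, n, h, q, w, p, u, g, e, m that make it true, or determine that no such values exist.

Unsatisfiable — no assignment works.

Case b = True:
  (e) forces e = True.
  Clause (¬b ∨ ¬e) is falsified — contradiction.
Case b = False:
  Clause (b) is falsified — contradiction.
Both cases fail, so the formula is unsatisfiable.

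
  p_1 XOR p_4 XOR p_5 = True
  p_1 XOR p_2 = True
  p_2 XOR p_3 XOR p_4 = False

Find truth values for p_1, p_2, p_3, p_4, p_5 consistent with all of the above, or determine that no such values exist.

p_1 = False, p_2 = True, p_3 = False, p_4 = True, p_5 = False

p_1 XOR p_4 XOR p_5 = F XOR T XOR F = True ✓
p_1 XOR p_2 = F XOR T = True ✓
p_2 XOR p_3 XOR p_4 = T XOR F XOR T = False ✓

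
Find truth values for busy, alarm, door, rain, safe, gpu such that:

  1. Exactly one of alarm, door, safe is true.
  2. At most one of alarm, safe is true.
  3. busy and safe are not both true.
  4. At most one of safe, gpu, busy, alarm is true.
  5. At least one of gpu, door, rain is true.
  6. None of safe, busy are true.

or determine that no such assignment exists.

busy: False, alarm: False, door: True, rain: True, safe: False, gpu: False

  (1) {alarm, door, safe}: 1 true — exactly one ✓
  (2) {alarm, safe}: 0 true — at most one ✓
  (3) busy=F, safe=F — not both ✓
  (4) {safe, gpu, busy, alarm}: 0 true — at most one ✓
  (5) {gpu, door, rain}: 2 true — at least one ✓
  (6) {safe, busy}: 0 true — none ✓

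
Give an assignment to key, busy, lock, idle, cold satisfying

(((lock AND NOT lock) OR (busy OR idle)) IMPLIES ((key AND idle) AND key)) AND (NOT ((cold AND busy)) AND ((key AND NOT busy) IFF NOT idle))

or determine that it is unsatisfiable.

key=T, busy=T, lock=F, idle=T, cold=F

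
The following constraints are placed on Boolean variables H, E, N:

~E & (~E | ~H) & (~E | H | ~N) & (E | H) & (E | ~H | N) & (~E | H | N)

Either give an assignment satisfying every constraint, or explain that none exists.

Unit clause (~E) forces E = False.
In (E | H) only H is left, so H = True.
In (E | ~H | N) only N is left, so N = True.
Check each clause:
  (~E): ~E holds.
  (~E | ~H): ~E holds.
  (~E | H | ~N): ~E holds.
  (E | H): H holds.
  (E | ~H | N): N holds.
  (~E | H | N): ~E holds.
All clauses satisfied.

H = True, E = False, N = True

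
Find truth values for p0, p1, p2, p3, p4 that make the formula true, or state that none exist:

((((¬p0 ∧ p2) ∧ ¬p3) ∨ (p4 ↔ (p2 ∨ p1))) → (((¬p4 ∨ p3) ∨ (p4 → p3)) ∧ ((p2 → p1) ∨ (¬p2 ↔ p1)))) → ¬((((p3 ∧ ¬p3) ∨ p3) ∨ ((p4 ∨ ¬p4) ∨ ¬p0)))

p0 = True, p1 = True, p2 = True, p3 = False, p4 = True

  ((((¬p0 ∧ p2) ∧ ¬p3) ∨ (p4 ↔ (p2 ∨ p1))) → (((¬p4 ∨ p3) ∨ (p4 → p3)) ∧ ((p2 → p1) ∨ (¬p2 ↔ p1)))) → ¬((((p3 ∧ ¬p3) ∨ p3) ∨ ((p4 ∨ ¬p4) ∨ ¬p0))) = True
    (((¬p0 ∧ p2) ∧ ¬p3) ∨ (p4 ↔ (p2 ∨ p1))) → (((¬p4 ∨ p3) ∨ (p4 → p3)) ∧ ((p2 → p1) ∨ (¬p2 ↔ p1))) = False
      ((¬p0 ∧ p2) ∧ ¬p3) ∨ (p4 ↔ (p2 ∨ p1)) = True
        (¬p0 ∧ p2) ∧ ¬p3 = False
          ¬p0 ∧ p2 = False
            ¬p0 = False
          ¬p3 = True
        p4 ↔ (p2 ∨ p1) = True
          p2 ∨ p1 = True
      ((¬p4 ∨ p3) ∨ (p4 → p3)) ∧ ((p2 → p1) ∨ (¬p2 ↔ p1)) = False
        (¬p4 ∨ p3) ∨ (p4 → p3) = False
          ¬p4 ∨ p3 = False
            ¬p4 = False
          p4 → p3 = False
        (p2 → p1) ∨ (¬p2 ↔ p1) = True
          p2 → p1 = True
          ¬p2 ↔ p1 = False
            ¬p2 = False
    ¬((((p3 ∧ ¬p3) ∨ p3) ∨ ((p4 ∨ ¬p4) ∨ ¬p0))) = False
      ((p3 ∧ ¬p3) ∨ p3) ∨ ((p4 ∨ ¬p4) ∨ ¬p0) = True
        (p3 ∧ ¬p3) ∨ p3 = False
          p3 ∧ ¬p3 = False
            ¬p3 = True
        (p4 ∨ ¬p4) ∨ ¬p0 = True
          p4 ∨ ¬p4 = True
            ¬p4 = False
          ¬p0 = False
The formula evaluates to True.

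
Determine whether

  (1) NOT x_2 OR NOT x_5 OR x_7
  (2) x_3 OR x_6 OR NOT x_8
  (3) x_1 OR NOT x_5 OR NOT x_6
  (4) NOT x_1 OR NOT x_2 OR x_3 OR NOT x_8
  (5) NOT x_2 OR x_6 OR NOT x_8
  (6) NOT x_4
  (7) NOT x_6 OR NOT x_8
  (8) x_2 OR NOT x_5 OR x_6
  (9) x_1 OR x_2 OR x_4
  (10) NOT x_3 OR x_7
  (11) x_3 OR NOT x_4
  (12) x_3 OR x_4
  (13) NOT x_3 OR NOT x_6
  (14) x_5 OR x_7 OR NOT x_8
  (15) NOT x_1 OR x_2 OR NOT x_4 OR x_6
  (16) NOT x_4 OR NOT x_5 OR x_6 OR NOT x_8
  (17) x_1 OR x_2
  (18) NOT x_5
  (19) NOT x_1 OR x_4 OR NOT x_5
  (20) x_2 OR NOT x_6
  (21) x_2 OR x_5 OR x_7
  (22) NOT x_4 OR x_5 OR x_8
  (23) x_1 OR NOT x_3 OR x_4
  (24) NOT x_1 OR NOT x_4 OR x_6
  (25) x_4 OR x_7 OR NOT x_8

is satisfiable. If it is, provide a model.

x_1 = True; x_2 = False; x_3 = True; x_4 = False; x_5 = False; x_6 = False; x_7 = True; x_8 = True

Unit clause (NOT x_4) forces x_4 = False.
In (x_3 OR x_4) only x_3 is left, so x_3 = True.
In (NOT x_3 OR NOT x_6) only NOT x_6 is left, so x_6 = False.
Unit clause (NOT x_5) forces x_5 = False.
In (x_1 OR NOT x_3 OR x_4) only x_1 is left, so x_1 = True.
In (NOT x_3 OR x_7) only x_7 is left, so x_7 = True.
Set x_2 = False.
Set x_8 = True.
All clauses satisfied.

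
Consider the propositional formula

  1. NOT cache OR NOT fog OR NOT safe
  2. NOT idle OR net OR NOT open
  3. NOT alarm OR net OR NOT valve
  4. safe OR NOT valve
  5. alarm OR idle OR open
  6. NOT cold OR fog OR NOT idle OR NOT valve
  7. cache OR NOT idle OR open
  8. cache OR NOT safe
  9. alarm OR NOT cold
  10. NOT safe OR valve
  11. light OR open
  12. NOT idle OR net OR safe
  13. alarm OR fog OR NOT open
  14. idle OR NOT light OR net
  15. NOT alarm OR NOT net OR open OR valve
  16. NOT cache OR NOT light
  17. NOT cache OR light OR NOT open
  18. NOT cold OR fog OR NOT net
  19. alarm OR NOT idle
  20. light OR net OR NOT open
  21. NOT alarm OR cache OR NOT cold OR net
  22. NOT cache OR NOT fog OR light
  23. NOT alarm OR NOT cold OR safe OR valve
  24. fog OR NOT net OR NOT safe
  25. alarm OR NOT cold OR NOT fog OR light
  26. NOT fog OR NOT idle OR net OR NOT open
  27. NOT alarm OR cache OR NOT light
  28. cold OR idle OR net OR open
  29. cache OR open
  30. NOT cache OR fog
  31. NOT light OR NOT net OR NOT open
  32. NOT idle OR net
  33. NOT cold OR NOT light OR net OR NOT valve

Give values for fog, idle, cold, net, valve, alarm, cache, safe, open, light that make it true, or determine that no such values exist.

Set fog = False.
  then (NOT cache OR fog) forces cache = False.
  then (cache OR NOT safe) forces safe = False.
  then (cache OR open) forces open = True.
  then (safe OR NOT valve) forces valve = False.
  then (alarm OR fog OR NOT open) forces alarm = True.
  then (NOT alarm OR NOT cold OR safe OR valve) forces cold = False.
  then (NOT alarm OR cache OR NOT light) forces light = False.
  then (light OR net OR NOT open) forces net = True.
Set idle = True.
All clauses satisfied.

fog: False; idle: True; cold: False; net: True; valve: False; alarm: True; cache: False; safe: False; open: True; light: False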